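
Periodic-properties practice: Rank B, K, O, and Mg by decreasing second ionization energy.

O > K > B > Mg

The second ionization energy removes an electron from the +1 ion. For each element: B⁺ still has 2 valence electrons; K⁺ is the bare [Ar] core; O⁺ still has 5 valence electrons; Mg⁺ still has 1 valence electron.
Usually core removal costs more than valence removal, but here the competition is close: a tightly held n=2 valence electron can cost more to remove than an n=3 core electron, so the actual values have to decide it.
Valence configurations: B⁺ [He]2s², O⁺ [He]2s²2p³, Mg⁺ [Ne]3s¹.
Approximate IE_2 values (kJ/mol): B 2427, K 3052, O 3388, Mg 1451.
So the second ionization energies run Mg < B < K < O.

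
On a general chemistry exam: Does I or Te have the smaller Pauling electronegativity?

Te

Te is in period 5, group 16; I is in period 5, group 17.
EN rises left→right (higher Z_eff, smaller atoms) and falls top→bottom (larger, more shielded atoms).
All lie in period 5, so electronegativity increases left to right.
So Te has the smaller Pauling electronegativity (Te < I).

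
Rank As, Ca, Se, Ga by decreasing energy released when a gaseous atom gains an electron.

Atoms with high Z_eff and room in the valence shell (especially the halogens) have the most exothermic electron affinities.
All lie in period 4, so electron affinity increases left to right.
So from highest to lowest: Se > As > Ga > Ca.

Se > As > Ga > Ca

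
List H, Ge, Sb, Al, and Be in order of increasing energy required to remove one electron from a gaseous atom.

Al < Ge < Sb < Be < H

H is in period 1, group 1; Be is in period 2, group 2; Al is in period 3, group 13; Ge is in period 4, group 14; Sb is in period 5, group 15.
Across a period the outer electron is held more tightly (higher IE₁); down a group it sits in a higher shell, more shielded, and comes off more easily.
A diagonal step moves right (one effect) and down (the opposite effect) at once.
Ge > Al: the two effects oppose for this pair; the across-period effect wins (762 vs 578 kJ/mol).
Sb > Ge: the two effects oppose for this pair; the across-period effect wins (831 vs 762 kJ/mol).
Be > Sb: period and group pull opposite ways; the down-group shift dominates (900 vs 831 kJ/mol).
H > Be: the two effects oppose for this pair; the down-group effect wins (1312 vs 900 kJ/mol).
Approximate values (kJ/mol): H 1312, Be 900, Al 578, Ge 762, Sb 831.
So from lowest to highest: Al < Ge < Sb < Be < H.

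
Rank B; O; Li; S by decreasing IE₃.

The third ionization energy removes an electron from the +2 ion. For each element: B²⁺ still has 1 valence electron; O²⁺ still has 4 valence electrons; Li²⁺ is already 1 electron into the core; S²⁺ still has 4 valence electrons.
Core electrons are held far more tightly than valence electrons, so Li tops the IE_3 order.
Valence configurations: B²⁺ [He]2s¹, O²⁺ [He]2s²2p², S²⁺ [Ne]3s²3p².
Tabulated IE_3 (kJ/mol): B 3660, O 5300, Li 11815, S 3357.
Hence IE_3: S < B < O < Li.

Li > O > B > S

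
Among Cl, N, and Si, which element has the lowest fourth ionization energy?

Si

IE_4 is the cost of taking one more electron from the +3 cation: Cl³⁺ still has 4 valence electrons; N³⁺ still has 2 valence electrons; Si³⁺ still has 1 valence electron.
All are still removing valence electrons, so compare the +3 ions as you would atoms: IE_4 generally rises across a period (higher Z_eff) and falls down a group (larger shell), subject to the usual subshell exceptions.
Valence configurations: Cl³⁺ [Ne]3s²3p², N³⁺ [He]2s², Si³⁺ [Ne]3s¹.
The numbers (kJ/mol): Cl 5159, N 7475, Si 4356.
So the fourth ionization energies run Si < Cl < N.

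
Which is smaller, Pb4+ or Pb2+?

Pb4+

Both ions have Z = 82 protons, but Pb4+ has lost more electrons, so its remaining electrons feel a larger effective nuclear charge per electron and are pulled in more tightly.
Higher positive charge → smaller ion, so Pb2+ > Pb4+.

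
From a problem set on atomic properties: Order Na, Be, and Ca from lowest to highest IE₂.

Ca < Be < Na

Consider each +1 ion: Na⁺ is the bare [Ne] core; Be⁺ still has 1 valence electron; Ca⁺ still has 1 valence electron.
Breaking into a closed-shell core is much more expensive than removing a leftover valence electron — Na has the largest IE_2 here.
Valence configurations: Be⁺ [He]2s¹, Ca⁺ [Ar]4s¹.
Approximate IE_2 values (kJ/mol): Na 4562, Be 1757, Ca 1145.
So the second ionization energies run Ca < Be < Na.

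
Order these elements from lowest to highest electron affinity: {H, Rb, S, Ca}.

H is in period 1, group 1; S is in period 3, group 16; Ca is in period 4, group 2; Rb is in period 5, group 1.
Adding an electron releases more energy for atoms nearer the top right (short of the noble gases).
Here both period and group differ, so the two effects have to be weighed against each other.
Rb > Ca: this pair runs against the simple trend — see the exception note.
H > Rb: H sits above Rb in group 1, so the down-group effect alone puts H higher.
S > H: period and group pull opposite ways; the across-period shift dominates (200 vs 73 kJ/mol).
Note the exception: Rb has a higher electron affinity than Ca, contrary to the simple trend — adding an electron to Ca (ns²) has to open a new, higher-energy np subshell, which is unfavourable.
Approximate values (kJ/mol): H 73, S 200, Ca 2, Rb 47.
So from lowest to highest: Ca < Rb < H < S.

Ca < Rb < H < S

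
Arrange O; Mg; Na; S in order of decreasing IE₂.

Na > O > S > Mg

IE_2 is the cost of taking one more electron from the +1 cation: O⁺ still has 5 valence electrons; Mg⁺ still has 1 valence electron; Na⁺ is the bare [Ne] core; S⁺ still has 5 valence electrons.
Pulling an electron out of a noble-gas core costs far more than removing a remaining valence electron, so Na sits at the high end of IE_2.
Valence configurations: O⁺ [He]2s²2p³, Mg⁺ [Ne]3s¹, S⁺ [Ne]3s²3p³.
Approximate IE_2 values (kJ/mol): O 3388, Mg 1451, Na 4562, S 2252.
So the second ionization energies run Mg < S < O < Na.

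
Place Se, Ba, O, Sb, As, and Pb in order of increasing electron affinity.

Ba < Pb < As < Sb < O < Se

O is in period 2, group 16; As is in period 4, group 15; Se is in period 4, group 16; Sb is in period 5, group 15; Ba is in period 6, group 2; Pb is in period 6, group 14.
Adding an electron releases more energy for atoms nearer the top right (short of the noble gases).
Neither a single period nor a single group — weigh both effects.
Pb > Ba: Pb lies to the right of Ba in period 6, so the across-period effect alone puts Pb higher.
As > Pb: both effects reinforce here, so As is clearly the higher of the two.
Sb > As: this pair runs against the simple trend — see the exception note.
O > Sb: both effects reinforce here, so O is clearly the higher of the two.
Se > O: this pair runs against the simple trend — see the exception note.
Note the exception: Sb has a higher electron affinity than As, contrary to the simple trend — both are half-filled np³, but the pairing/repulsion penalty for the added electron shrinks as the p orbitals become larger and more diffuse down the group, and for Sb that outweighs the weaker nuclear attraction.
Note the exception: Se has a higher electron affinity than O, contrary to the simple trend — O's compact 2p subshell gives strong electron–electron repulsion on the added electron.
Approximate values (kJ/mol): O 141, As 78, Se 195, Sb 103, Ba 14, Pb 35.
So from lowest to highest: Ba < Pb < As < Sb < O < Se.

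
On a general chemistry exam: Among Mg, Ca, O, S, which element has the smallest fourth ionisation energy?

S

Consider each +3 ion: Mg³⁺ is already 1 electron into the core; Ca³⁺ is already 1 electron into the core; O³⁺ still has 3 valence electrons; S³⁺ still has 3 valence electrons.
Usually core removal costs more than valence removal, but here the competition is close: a tightly held n=2 valence electron can cost more to remove than an n=3 core electron, so the actual values have to decide it.
Valence configurations: O³⁺ [He]2s²2p¹, S³⁺ [Ne]3s²3p¹.
The numbers (kJ/mol): Mg 10543, Ca 6491, O 7469, S 4556.
Putting it together, IE_4: S < Ca < O < Mg.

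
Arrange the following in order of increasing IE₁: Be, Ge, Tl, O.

Tl < Ge < Be < O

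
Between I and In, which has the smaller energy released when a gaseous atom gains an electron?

In

In is in period 5, group 13; I is in period 5, group 17.
Adding an electron releases more energy for atoms nearer the top right (short of the noble gases).
All lie in period 5, so electron affinity increases left to right.
So In has the smaller energy released when a gaseous atom gains an electron (In < I).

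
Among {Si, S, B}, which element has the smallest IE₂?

Si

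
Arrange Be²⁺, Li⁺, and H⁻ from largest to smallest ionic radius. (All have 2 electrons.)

H⁻, Li⁺, Be²⁺

All of these have 2 electrons, so size is governed by nuclear charge alone: the more protons, the stronger the pull on the same electron cloud, and the smaller the ion.
Nuclear charges: Be²⁺ (Z=4), Li⁺ (Z=3), H⁻ (Z=1).
Largest to smallest: H⁻ > Li⁺ > Be²⁺.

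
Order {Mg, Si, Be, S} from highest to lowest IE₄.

Be, Mg, S, Si

Consider each +3 ion: Mg³⁺ is already 1 electron into the core; Si³⁺ still has 1 valence electron; Be³⁺ is already 1 electron into the core; S³⁺ still has 3 valence electrons.
Pulling an electron out of a noble-gas core costs far more than removing a remaining valence electron, so Mg and Be sit at the high end of IE_4.
Valence configurations: Si³⁺ [Ne]3s¹, S³⁺ [Ne]3s²3p¹.
Approximate IE_4 values (kJ/mol): Mg 10543, Si 4356, Be 21007, S 4556.
So the fourth ionization energies run Si < S < Mg < Be.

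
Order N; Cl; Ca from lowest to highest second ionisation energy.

IE_2 is the cost of taking one more electron from the +1 cation: N⁺ still has 4 valence electrons; Cl⁺ still has 6 valence electrons; Ca⁺ still has 1 valence electron.
All are still removing valence electrons, so compare the +1 ions as you would atoms: IE_2 generally rises across a period (higher Z_eff) and falls down a group (larger shell), subject to the usual subshell exceptions.
Valence configurations: N⁺ [He]2s²2p², Cl⁺ [Ne]3s²3p⁴, Ca⁺ [Ar]4s¹.
Approximate IE_2 values (kJ/mol): N 2856, Cl 2298, Ca 1145.
Hence IE_2: Ca < Cl < N.

Ca < Cl < N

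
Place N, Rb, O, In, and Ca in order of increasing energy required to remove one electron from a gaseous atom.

Removing the outermost electron gets harder across a period and easier down a group.
Neither a single period nor a single group — weigh both effects.
In > Rb: both are in period 5; the period trend gives In the larger value.
Ca > In: the two effects oppose for this pair; the down-group effect wins (590 vs 558 kJ/mol).
O > Ca: both effects reinforce here, so O is clearly the higher of the two.
N > O: this pair runs against the simple trend — see the exception note.
Note the exception: N has a higher first ionization energy than O, contrary to the simple trend — pairing an electron in O's 2p⁴ costs repulsion energy, so O ionizes more easily than half-filled N (2p³).
Approximate values (kJ/mol): N 1402, O 1314, Ca 590, Rb 403, In 558.
So from lowest to highest: Rb < In < Ca < O < N.

Rb < In < Ca < O < N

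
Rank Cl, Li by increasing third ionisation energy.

Cl < Li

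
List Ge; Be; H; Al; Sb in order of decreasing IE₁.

H, Be, Sb, Ge, Al

H is in period 1, group 1; Be is in period 2, group 2; Al is in period 3, group 13; Ge is in period 4, group 14; Sb is in period 5, group 15.
Across a period the outer electron is held more tightly (higher IE₁); down a group it sits in a higher shell, more shielded, and comes off more easily.
These sit on a diagonal, where the across-period and down-group effects partly cancel.
Ge > Al: the two effects oppose for this pair; the across-period effect wins (762 vs 578 kJ/mol).
Sb > Ge: the two effects oppose for this pair; the across-period effect wins (831 vs 762 kJ/mol).
Be > Sb: the two effects oppose for this pair; the down-group effect wins (900 vs 831 kJ/mol).
H > Be: the two effects oppose for this pair; the down-group effect wins (1312 vs 900 kJ/mol).
For reference (kJ/mol): H 1312, Be 900, Al 578, Ge 762, Sb 831.
So from highest to lowest: H > Be > Sb > Ge > Al.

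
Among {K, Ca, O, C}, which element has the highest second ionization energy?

After 1 electron has been removed, what remains? K⁺ is the bare [Ar] core; Ca⁺ still has 1 valence electron; O⁺ still has 5 valence electrons; C⁺ still has 3 valence electrons.
Usually core removal costs more than valence removal, but here the competition is close: a tightly held n=2 valence electron can cost more to remove than an n=3 core electron, so the actual values have to decide it.
Valence configurations: Ca⁺ [Ar]4s¹, O⁺ [He]2s²2p³, C⁺ [He]2s²2p¹.
Tabulated IE_2 (kJ/mol): K 3052, Ca 1145, O 3388, C 2353.
So the second ionization energies run Ca < C < K < O.

O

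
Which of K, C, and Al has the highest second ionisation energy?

Consider each +1 ion: K⁺ is the bare [Ar] core; C⁺ still has 3 valence electrons; Al⁺ still has 2 valence electrons.
Breaking into a closed-shell core is much more expensive than removing a leftover valence electron — K has the largest IE_2 here.
Valence configurations: C⁺ [He]2s²2p¹, Al⁺ [Ne]3s².
Approximate IE_2 values (kJ/mol): K 3052, C 2353, Al 1817.
So the second ionization energies run Al < C < K.

K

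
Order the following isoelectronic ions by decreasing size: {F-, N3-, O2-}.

All of these have 10 electrons, so size is governed by nuclear charge alone: the more protons, the stronger the pull on the same electron cloud, and the smaller the ion.
Nuclear charges: F- (Z=9), O2- (Z=8), N3- (Z=7).
Largest to smallest: N3- > O2- > F-.

N3- > O2- > F-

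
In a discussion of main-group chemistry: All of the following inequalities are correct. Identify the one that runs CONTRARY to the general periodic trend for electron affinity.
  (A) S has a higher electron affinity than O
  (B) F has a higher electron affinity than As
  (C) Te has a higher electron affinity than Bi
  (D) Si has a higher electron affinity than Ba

The general trend: electron affinity increases across a period and decreases down a group.
(A) S (period 3, group 16) vs O (period 2, group 16): the stated order contradicts the simple trend.
(B) F (period 2, group 17) vs As (period 4, group 15): the stated order agrees with the simple trend.
(C) Te (period 5, group 16) vs Bi (period 6, group 15): the stated order agrees with the simple trend.
(D) Si (period 3, group 14) vs Ba (period 6, group 2): the stated order agrees with the simple trend.
The exception is (A): the compact 2p subshell of O repels the added electron more than S's larger 3p does.

(A)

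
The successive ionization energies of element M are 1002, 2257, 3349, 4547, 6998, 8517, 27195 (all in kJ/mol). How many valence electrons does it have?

Look for the largest jump between consecutive ionization energies: IE7/IE6 ≈ 3.2, far larger than any earlier ratio.
That jump marks the point where a core electron is being removed. So the atom has 6 valence electrons.

6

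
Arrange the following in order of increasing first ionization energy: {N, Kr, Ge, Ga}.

Ga < Ge < Kr < N

N is in period 2, group 15; Ga is in period 4, group 13; Ge is in period 4, group 14; Kr is in period 4, group 18.
First ionization energy rises across a period (greater Z_eff holds electrons more tightly) and falls down a group (valence electrons are farther from the nucleus).
Here both period and group differ, so the two effects have to be weighed against each other.
Ge > Ga: both are in period 4; the period trend gives Ge the larger value.
Kr > Ge: Kr lies to the right of Ge in period 4, so the across-period effect alone puts Kr higher.
N > Kr: period and group pull opposite ways; the down-group shift dominates (1402 vs 1351 kJ/mol).
Approximate values (kJ/mol): N 1402, Ga 579, Ge 762, Kr 1351.
So from lowest to highest: Ga < Ge < Kr < N.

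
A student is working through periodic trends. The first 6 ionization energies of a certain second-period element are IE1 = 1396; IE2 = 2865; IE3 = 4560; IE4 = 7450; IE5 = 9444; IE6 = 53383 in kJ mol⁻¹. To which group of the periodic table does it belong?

Group 15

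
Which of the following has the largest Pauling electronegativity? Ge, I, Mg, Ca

I

Mg is in period 3, group 2; Ca is in period 4, group 2; Ge is in period 4, group 14; I is in period 5, group 17.
EN rises left→right (higher Z_eff, smaller atoms) and falls top→bottom (larger, more shielded atoms).
Neither a single period nor a single group — weigh both effects.
Mg > Ca: they share group 2; the group trend gives Mg the larger value.
Ge > Mg: period and group pull opposite ways; the across-period shift dominates (2.01 vs 1.31).
I > Ge: period and group pull opposite ways; the across-period shift dominates (2.66 vs 2.01).
For reference (Pauling): Mg 1.31, Ca 1.00, Ge 2.01, I 2.66.
The largest Pauling electronegativity among these belongs to I.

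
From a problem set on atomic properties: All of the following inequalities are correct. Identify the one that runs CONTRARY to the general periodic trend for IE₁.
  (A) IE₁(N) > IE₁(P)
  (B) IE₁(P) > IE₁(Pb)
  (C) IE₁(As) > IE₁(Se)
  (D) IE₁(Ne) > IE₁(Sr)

The general trend: IE₁ increases across a period and decreases down a group.
(A) N (period 2, group 15) vs P (period 3, group 15): the stated order agrees with the simple trend.
(B) P (period 3, group 15) vs Pb (period 6, group 14): the stated order agrees with the simple trend.
(C) As (period 4, group 15) vs Se (period 4, group 16): the stated order contradicts the simple trend.
(D) Ne (period 2, group 18) vs Sr (period 5, group 2): the stated order agrees with the simple trend.
The exception is (C): Se (4p⁴) ionizes more easily than half-filled As (4p³).

(C)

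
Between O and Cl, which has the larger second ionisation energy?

O

IE_2 is the cost of taking one more electron from the +1 cation: O⁺ still has 5 valence electrons; Cl⁺ still has 6 valence electrons.
All are still removing valence electrons, so compare the +1 ions as you would atoms: IE_2 generally rises across a period (higher Z_eff) and falls down a group (larger shell), subject to the usual subshell exceptions.
Valence configurations: O⁺ [He]2s²2p³, Cl⁺ [Ne]3s²3p⁴.
The numbers (kJ/mol): O 3388, Cl 2298.
So the second ionization energies run Cl < O.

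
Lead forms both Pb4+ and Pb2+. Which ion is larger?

Pb2+

Both ions have Z = 82 protons, but Pb4+ has lost more electrons, so its remaining electrons feel a larger effective nuclear charge per electron and are pulled in more tightly.
Higher positive charge → smaller ion, so Pb2+ > Pb4+.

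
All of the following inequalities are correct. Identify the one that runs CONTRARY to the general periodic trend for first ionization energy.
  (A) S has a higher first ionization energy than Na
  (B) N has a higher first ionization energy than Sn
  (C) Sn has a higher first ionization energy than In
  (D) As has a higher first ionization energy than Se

(D)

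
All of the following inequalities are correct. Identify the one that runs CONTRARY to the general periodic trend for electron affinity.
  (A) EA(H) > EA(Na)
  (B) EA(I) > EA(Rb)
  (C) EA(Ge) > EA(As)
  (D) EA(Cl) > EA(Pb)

The general trend: electron affinity increases across a period and decreases down a group.
(A) H (period 1, group 1) vs Na (period 3, group 1): the stated order agrees with the simple trend.
(B) I (period 5, group 17) vs Rb (period 5, group 1): the stated order agrees with the simple trend.
(C) Ge (period 4, group 14) vs As (period 4, group 15): the stated order contradicts the simple trend.
(D) Cl (period 3, group 17) vs Pb (period 6, group 14): the stated order agrees with the simple trend.
The exception is (C): adding an electron to As's half-filled 4p³ is unfavourable, so Ge (4p²) has the more exothermic EA.

(C)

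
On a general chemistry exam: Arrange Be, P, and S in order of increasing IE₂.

Be < P < S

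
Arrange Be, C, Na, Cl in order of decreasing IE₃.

The third ionization energy removes an electron from the +2 ion. For each element: Be²⁺ is the bare [He] core; C²⁺ still has 2 valence electrons; Na²⁺ is already 1 electron into the core; Cl²⁺ still has 5 valence electrons.
Core electrons are held far more tightly than valence electrons, so Na and Be top the IE_3 order.
Valence configurations: C²⁺ [He]2s², Cl²⁺ [Ne]3s²3p³.
Approximate IE_3 values (kJ/mol): Be 14849, C 4620, Na 6910, Cl 3822.
Putting it together, IE_3: Cl < C < Na < Be.

Be > Na > C > Cl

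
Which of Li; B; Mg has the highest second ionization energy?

Li

IE_2 is the cost of taking one more electron from the +1 cation: Li⁺ is the bare [He] core; B⁺ still has 2 valence electrons; Mg⁺ still has 1 valence electron.
Pulling an electron out of a noble-gas core costs far more than removing a remaining valence electron, so Li sits at the high end of IE_2.
Valence configurations: B⁺ [He]2s², Mg⁺ [Ne]3s¹.
The numbers (kJ/mol): Li 7298, B 2427, Mg 1451.
Overall IE_2 order: Mg < B < Li.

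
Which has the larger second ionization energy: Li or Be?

After 1 electron has been removed, what remains? Li⁺ is the bare [He] core; Be⁺ still has 1 valence electron.
Pulling an electron out of a noble-gas core costs far more than removing a remaining valence electron, so Li sits at the high end of IE_2.
Approximate IE_2 values (kJ/mol): Li 7298, Be 1757.
Hence IE_2: Be < Li.

Li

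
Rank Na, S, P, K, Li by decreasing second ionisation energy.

Li, Na, K, S, P

Consider each +1 ion: Na⁺ is the bare [Ne] core; S⁺ still has 5 valence electrons; P⁺ still has 4 valence electrons; K⁺ is the bare [Ar] core; Li⁺ is the bare [He] core.
Breaking into a closed-shell core is much more expensive than removing a leftover valence electron — K, Na and Li have the largest IE_2 here.
Valence configurations: S⁺ [Ne]3s²3p³, P⁺ [Ne]3s²3p².
Approximate IE_2 values (kJ/mol): Na 4562, S 2252, P 1907, K 3052, Li 7298.
Putting it together, IE_2: P < S < K < Na < Li.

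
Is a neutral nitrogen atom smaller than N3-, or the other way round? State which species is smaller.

Forming N3- adds 3 electrons to N. More electron–electron repulsion in the same shell, with unchanged nuclear charge, lets the cloud expand.
An anion is larger than its parent atom: N3- > N.

N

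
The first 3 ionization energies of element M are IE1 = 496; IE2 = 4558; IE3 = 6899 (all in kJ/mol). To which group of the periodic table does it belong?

Look for the largest jump between consecutive ionization energies: IE2/IE1 ≈ 9.2, far larger than any earlier ratio.
That jump marks the point where a core electron is being removed. So the atom has 1 valence electron.
A main-group element with 1 valence electron is in group 1.

Group 1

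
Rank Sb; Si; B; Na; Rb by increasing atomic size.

B < Si < Sb < Na < Rb

B is in period 2, group 13; Na is in period 3, group 1; Si is in period 3, group 14; Rb is in period 5, group 1; Sb is in period 5, group 15.
Moving right in a period, electrons are added to the same shell under a stronger nuclear pull, so atoms get smaller; moving down, a new shell is opened and atoms get larger.
Here both period and group differ, so the two effects have to be weighed against each other.
Si > B: the two effects oppose for this pair; the down-group effect wins (116 vs 85 pm).
Sb > Si: period and group pull opposite ways; the down-group shift dominates (140 vs 116 pm).
Na > Sb: period and group pull opposite ways; the across-period shift dominates (155 vs 140 pm).
Rb > Na: they share group 1; the group trend gives Rb the larger value.
For reference (pm): B 85, Na 155, Si 116, Rb 210, Sb 140.
So from smallest to largest: B < Si < Sb < Na < Rb.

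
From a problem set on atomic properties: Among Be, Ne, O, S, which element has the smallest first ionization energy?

Be is in period 2, group 2; O is in period 2, group 16; Ne is in period 2, group 18; S is in period 3, group 16.
Removing the outermost electron gets harder across a period and easier down a group.
These span different periods and groups, so the two trends combine.
S > Be: the two effects oppose for this pair; the across-period effect wins (1000 vs 900 kJ/mol).
O > S: they share group 16; the group trend gives O the larger value.
Ne > O: Ne lies to the right of O in period 2, so the across-period effect alone puts Ne higher.
For reference (kJ/mol): Be 900, O 1314, Ne 2081, S 1000.
The smallest first ionization energy among these belongs to Be.

Be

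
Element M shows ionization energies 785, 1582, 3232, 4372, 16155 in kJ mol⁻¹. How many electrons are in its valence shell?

4

Look for the largest jump between consecutive ionization energies: IE5/IE4 ≈ 3.7, far larger than any earlier ratio.
That jump marks the point where a core electron is being removed. So the atom has 4 valence electrons.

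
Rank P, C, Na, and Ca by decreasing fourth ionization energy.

The fourth ionization energy removes an electron from the +3 ion. For each element: P³⁺ still has 2 valence electrons; C³⁺ still has 1 valence electron; Na³⁺ is already 2 electrons into the core; Ca³⁺ is already 1 electron into the core.
Pulling an electron out of a noble-gas core costs far more than removing a remaining valence electron, so Ca and Na sit at the high end of IE_4.
Valence configurations: P³⁺ [Ne]3s², C³⁺ [He]2s¹.
Approximate IE_4 values (kJ/mol): P 4964, C 6223, Na 9543, Ca 6491.
So the fourth ionization energies run P < C < Ca < Na.

Na, Ca, C, P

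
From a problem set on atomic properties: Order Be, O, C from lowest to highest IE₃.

C, O, Be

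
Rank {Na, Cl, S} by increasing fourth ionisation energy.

The fourth ionization energy removes an electron from the +3 ion. For each element: Na³⁺ is already 2 electrons into the core; Cl³⁺ still has 4 valence electrons; S³⁺ still has 3 valence electrons.
Breaking into a closed-shell core is much more expensive than removing a leftover valence electron — Na has the largest IE_4 here.
Valence configurations: Cl³⁺ [Ne]3s²3p², S³⁺ [Ne]3s²3p¹.
Tabulated IE_4 (kJ/mol): Na 9543, Cl 5159, S 4556.
Hence IE_4: S < Cl < Na.

S < Cl < Na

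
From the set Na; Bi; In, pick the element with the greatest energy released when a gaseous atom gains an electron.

Bi

Na is in period 3, group 1; In is in period 5, group 13; Bi is in period 6, group 15.
Adding an electron releases more energy for atoms nearer the top right (short of the noble gases).
Neither a single period nor a single group — weigh both effects.
Na > In: the two effects oppose for this pair; the down-group effect wins (53 vs 29 kJ/mol).
Bi > Na: period and group pull opposite ways; the across-period shift dominates (91 vs 53 kJ/mol).
For reference (kJ/mol): Na 53, In 29, Bi 91.
The greatest energy released when a gaseous atom gains an electron among these belongs to Bi.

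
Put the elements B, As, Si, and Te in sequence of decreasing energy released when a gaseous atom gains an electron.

B is in period 2, group 13; Si is in period 3, group 14; As is in period 4, group 15; Te is in period 5, group 16.
Electron affinity generally becomes more exothermic across a period toward the halogens and less exothermic down a group.
A diagonal step moves right (one effect) and down (the opposite effect) at once.
As > B: period and group pull opposite ways; the across-period shift dominates (78 vs 27 kJ/mol).
Si > As: the two effects oppose for this pair; the down-group effect wins (134 vs 78 kJ/mol).
Te > Si: period and group pull opposite ways; the across-period shift dominates (190 vs 134 kJ/mol).
Tabulated electron affinity (kJ/mol): B 27, Si 134, As 78, Te 190.
So from highest to lowest: Te > Si > As > B.

Te, Si, As, B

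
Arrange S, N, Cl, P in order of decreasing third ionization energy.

N > Cl > S > P

Consider each +2 ion: S²⁺ still has 4 valence electrons; N²⁺ still has 3 valence electrons; Cl²⁺ still has 5 valence electrons; P²⁺ still has 3 valence electrons.
All are still removing valence electrons, so compare the +2 ions as you would atoms: IE_3 generally rises across a period (higher Z_eff) and falls down a group (larger shell), subject to the usual subshell exceptions.
Valence configurations: S²⁺ [Ne]3s²3p², N²⁺ [He]2s²2p¹, Cl²⁺ [Ne]3s²3p³, P²⁺ [Ne]3s²3p¹.
The numbers (kJ/mol): S 3357, N 4578, Cl 3822, P 2914.
Overall IE_3 order: P < S < Cl < N.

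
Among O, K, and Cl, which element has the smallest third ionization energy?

Cl

Consider each +2 ion: O²⁺ still has 4 valence electrons; K²⁺ is already 1 electron into the core; Cl²⁺ still has 5 valence electrons.
Usually core removal costs more than valence removal, but here the competition is close: a tightly held n=2 valence electron can cost more to remove than an n=3 core electron, so the actual values have to decide it.
Valence configurations: O²⁺ [He]2s²2p², Cl²⁺ [Ne]3s²3p³.
Tabulated IE_3 (kJ/mol): O 5300, K 4420, Cl 3822.
So the third ionization energies run Cl < K < O.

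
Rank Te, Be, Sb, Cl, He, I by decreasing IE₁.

He > Cl > I > Be > Te > Sb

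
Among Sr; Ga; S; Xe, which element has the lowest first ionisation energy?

S is in period 3, group 16; Ga is in period 4, group 13; Sr is in period 5, group 2; Xe is in period 5, group 18.
Removing the outermost electron gets harder across a period and easier down a group.
These span different periods and groups, so the two trends combine.
Ga > Sr: relative to Sr, both the across-period and down-group shifts push Ga's first ionization energy up.
S > Ga: both effects reinforce here, so S is clearly the higher of the two.
Xe > S: the two effects oppose for this pair; the across-period effect wins (1170 vs 1000 kJ/mol).
For reference (kJ/mol): S 1000, Ga 579, Sr 550, Xe 1170.
The lowest first ionisation energy among these belongs to Sr.

Sr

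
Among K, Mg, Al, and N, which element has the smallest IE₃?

Al

IE_3 is the cost of taking one more electron from the +2 cation: K²⁺ is already 1 electron into the core; Mg²⁺ is the bare [Ne] core; Al²⁺ still has 1 valence electron; N²⁺ still has 3 valence electrons.
Usually core removal costs more than valence removal, but here the competition is close: a tightly held n=2 valence electron can cost more to remove than an n=3 core electron, so the actual values have to decide it.
Valence configurations: Al²⁺ [Ne]3s¹, N²⁺ [He]2s²2p¹.
The numbers (kJ/mol): K 4420, Mg 7733, Al 2745, N 4578.
Overall IE_3 order: Al < K < N < Mg.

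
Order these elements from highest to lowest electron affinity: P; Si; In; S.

S > Si > P > In

Si is in period 3, group 14; P is in period 3, group 15; S is in period 3, group 16; In is in period 5, group 13.
Electron affinity generally becomes more exothermic across a period toward the halogens and less exothermic down a group.
Here both period and group differ, so the two effects have to be weighed against each other.
P > In: relative to In, both the across-period and down-group shifts push P's electron affinity up.
Si > P: this pair runs against the simple trend — see the exception note.
S > Si: S lies to the right of Si in period 3, so the across-period effect alone puts S higher.
Note the exception: Si has a higher electron affinity than P, contrary to the simple trend — adding an electron to P's half-filled 3p³ is unfavourable, so Si (3p²) has the more exothermic EA.
For reference (kJ/mol): Si 134, P 72, S 200, In 29.
So from highest to lowest: S > Si > P > In.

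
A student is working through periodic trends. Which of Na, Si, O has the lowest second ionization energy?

Si

Consider each +1 ion: Na⁺ is the bare [Ne] core; Si⁺ still has 3 valence electrons; O⁺ still has 5 valence electrons.
Pulling an electron out of a noble-gas core costs far more than removing a remaining valence electron, so Na sits at the high end of IE_2.
Valence configurations: Si⁺ [Ne]3s²3p¹, O⁺ [He]2s²2p³.
Tabulated IE_2 (kJ/mol): Na 4562, Si 1577, O 3388.
Overall IE_2 order: Si < O < Na.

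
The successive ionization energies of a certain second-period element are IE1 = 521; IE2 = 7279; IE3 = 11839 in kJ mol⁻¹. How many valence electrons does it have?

1

Look for the largest jump between consecutive ionization energies: IE2/IE1 ≈ 14.0, far larger than any earlier ratio.
That jump marks the point where a core electron is being removed. So the atom has 1 valence electron.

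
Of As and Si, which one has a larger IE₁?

Si is in period 3, group 14; As is in period 4, group 15.
IE₁ increases left→right with effective nuclear charge and decreases top→bottom as the valence shell moves farther out.
A diagonal step moves right (one effect) and down (the opposite effect) at once.
As > Si: the two effects oppose for this pair; the across-period effect wins (947 vs 786 kJ/mol).
Approximate values (kJ/mol): Si 786, As 947.
So As has the larger IE₁ (As > Si).

As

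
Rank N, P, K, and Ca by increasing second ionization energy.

Ca < P < N < K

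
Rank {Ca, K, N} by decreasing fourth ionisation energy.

N > Ca > K

IE_4 is the cost of taking one more electron from the +3 cation: Ca³⁺ is already 1 electron into the core; K³⁺ is already 2 electrons into the core; N³⁺ still has 2 valence electrons.
Usually core removal costs more than valence removal, but here the competition is close: a tightly held n=2 valence electron can cost more to remove than an n=3 core electron, so the actual values have to decide it.
Approximate IE_4 values (kJ/mol): Ca 6491, K 5877, N 7475.
Overall IE_4 order: K < Ca < N.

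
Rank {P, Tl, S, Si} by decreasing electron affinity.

EA tends to increase across a period and decrease down a group, though the pattern is less regular than for IE or radius.
Neither a single period nor a single group — weigh both effects.
P > Tl: relative to Tl, both the across-period and down-group shifts push P's electron affinity up.
Si > P: this pair runs against the simple trend — see the exception note.
S > Si: S lies to the right of Si in period 3, so the across-period effect alone puts S higher.
Note the exception: Si has a higher electron affinity than P, contrary to the simple trend — adding an electron to P's half-filled 3p³ is unfavourable, so Si (3p²) has the more exothermic EA.
Approximate values (kJ/mol): Si 134, P 72, S 200, Tl 19.
So from highest to lowest: S > Si > P > Tl.

S, Si, P, Tl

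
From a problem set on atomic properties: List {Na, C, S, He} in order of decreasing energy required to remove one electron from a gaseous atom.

He > C > S > Na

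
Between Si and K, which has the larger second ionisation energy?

K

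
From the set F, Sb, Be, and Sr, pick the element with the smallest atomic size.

F

Be is in period 2, group 2; F is in period 2, group 17; Sr is in period 5, group 2; Sb is in period 5, group 15.
Radius decreases left→right (rising Z_eff, same n) and increases top→bottom (higher n).
These span different periods and groups, so the two trends combine.
Be > F: Be lies to the left of F in period 2, so the across-period effect alone puts Be larger.
Sb > Be: period and group pull opposite ways; the down-group shift dominates (140 vs 102 pm).
Sr > Sb: Sr lies to the left of Sb in period 5, so the across-period effect alone puts Sr larger.
Tabulated atomic radius (pm): Be 102, F 64, Sr 185, Sb 140.
The smallest atomic size among these belongs to F.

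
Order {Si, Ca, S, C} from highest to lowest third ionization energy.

After 2 electrons have been removed, what remains? Si²⁺ still has 2 valence electrons; Ca²⁺ is the bare [Ar] core; S²⁺ still has 4 valence electrons; C²⁺ still has 2 valence electrons.
Core electrons are held far more tightly than valence electrons, so Ca tops the IE_3 order.
Valence configurations: Si²⁺ [Ne]3s², S²⁺ [Ne]3s²3p², C²⁺ [He]2s².
The numbers (kJ/mol): Si 3232, Ca 4912, S 3357, C 4620.
Hence IE_3: Si < S < C < Ca.

Ca > C > S > Si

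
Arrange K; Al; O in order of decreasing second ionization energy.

After 1 electron has been removed, what remains? K⁺ is the bare [Ar] core; Al⁺ still has 2 valence electrons; O⁺ still has 5 valence electrons.
Usually core removal costs more than valence removal, but here the competition is close: a tightly held n=2 valence electron can cost more to remove than an n=3 core electron, so the actual values have to decide it.
Valence configurations: Al⁺ [Ne]3s², O⁺ [He]2s²2p³.
Approximate IE_2 values (kJ/mol): K 3052, Al 1817, O 3388.
Hence IE_2: Al < K < O.

O > K > Al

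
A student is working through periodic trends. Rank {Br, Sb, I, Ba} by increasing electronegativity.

Ba < Sb < I < Br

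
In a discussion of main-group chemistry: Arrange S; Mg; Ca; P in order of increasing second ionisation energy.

Ca, Mg, P, S

The second ionization energy removes an electron from the +1 ion. For each element: S⁺ still has 5 valence electrons; Mg⁺ still has 1 valence electron; Ca⁺ still has 1 valence electron; P⁺ still has 4 valence electrons.
All are still removing valence electrons, so compare the +1 ions as you would atoms: IE_2 generally rises across a period (higher Z_eff) and falls down a group (larger shell), subject to the usual subshell exceptions.
Valence configurations: S⁺ [Ne]3s²3p³, Mg⁺ [Ne]3s¹, Ca⁺ [Ar]4s¹, P⁺ [Ne]3s²3p².
Tabulated IE_2 (kJ/mol): S 2252, Mg 1451, Ca 1145, P 1907.
Hence IE_2: Ca < Mg < P < S.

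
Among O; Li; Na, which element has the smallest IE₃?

O

IE_3 is the cost of taking one more electron from the +2 cation: O²⁺ still has 4 valence electrons; Li²⁺ is already 1 electron into the core; Na²⁺ is already 1 electron into the core.
Breaking into a closed-shell core is much more expensive than removing a leftover valence electron — Na and Li have the largest IE_3 here.
Tabulated IE_3 (kJ/mol): O 5300, Li 11815, Na 6910.
Hence IE_3: O < Na < Li.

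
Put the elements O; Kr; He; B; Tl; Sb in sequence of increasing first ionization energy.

He is in period 1, group 18; B is in period 2, group 13; O is in period 2, group 16; Kr is in period 4, group 18; Sb is in period 5, group 15; Tl is in period 6, group 13.
First ionization energy rises across a period (greater Z_eff holds electrons more tightly) and falls down a group (valence electrons are farther from the nucleus).
These span different periods and groups, so the two trends combine.
B > Tl: they share group 13; the group trend gives B the larger value.
Sb > B: period and group pull opposite ways; the across-period shift dominates (831 vs 801 kJ/mol).
O > Sb: both effects reinforce here, so O is clearly the higher of the two.
Kr > O: the two effects oppose for this pair; the across-period effect wins (1351 vs 1314 kJ/mol).
He > Kr: He sits above Kr in group 18, so the down-group effect alone puts He higher.
Tabulated first ionization energy (kJ/mol): He 2372, B 801, O 1314, Kr 1351, Sb 831, Tl 589.
So from lowest to highest: Tl < B < Sb < O < Kr < He.

Tl < B < Sb < O < Kr < He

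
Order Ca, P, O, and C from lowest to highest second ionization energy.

Ca, P, C, O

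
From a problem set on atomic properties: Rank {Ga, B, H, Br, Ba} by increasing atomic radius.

H < B < Br < Ga < Ba

H is in period 1, group 1; B is in period 2, group 13; Ga is in period 4, group 13; Br is in period 4, group 17; Ba is in period 6, group 2.
Moving right in a period, electrons are added to the same shell under a stronger nuclear pull, so atoms get smaller; moving down, a new shell is opened and atoms get larger.
Here both period and group differ, so the two effects have to be weighed against each other.
B > H: period and group pull opposite ways; the down-group shift dominates (85 vs 32 pm).
Br > B: the two effects oppose for this pair; the down-group effect wins (114 vs 85 pm).
Ga > Br: both are in period 4; the period trend gives Ga the larger value.
Ba > Ga: both effects reinforce here, so Ba is clearly the larger of the two.
Tabulated atomic radius (pm): H 32, B 85, Ga 124, Br 114, Ba 196.
So from smallest to largest: H < B < Br < Ga < Ba.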